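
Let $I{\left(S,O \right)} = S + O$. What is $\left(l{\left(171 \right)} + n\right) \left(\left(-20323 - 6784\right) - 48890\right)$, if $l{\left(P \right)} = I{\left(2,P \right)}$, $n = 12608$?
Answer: $-971317657$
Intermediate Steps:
$I{\left(S,O \right)} = O + S$
$l{\left(P \right)} = 2 + P$ ($l{\left(P \right)} = P + 2 = 2 + P$)
$\left(l{\left(171 \right)} + n\right) \left(\left(-20323 - 6784\right) - 48890\right) = \left(\left(2 + 171\right) + 12608\right) \left(\left(-20323 - 6784\right) - 48890\right) = \left(173 + 12608\right) \left(-27107 - 48890\right) = 12781 \left(-75997\right) = -971317657$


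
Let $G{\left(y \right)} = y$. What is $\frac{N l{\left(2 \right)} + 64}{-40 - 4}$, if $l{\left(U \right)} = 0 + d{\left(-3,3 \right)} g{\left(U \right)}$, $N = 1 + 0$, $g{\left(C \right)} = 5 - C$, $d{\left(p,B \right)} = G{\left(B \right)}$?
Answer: $- \frac{73}{44} \approx -1.6591$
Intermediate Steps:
$d{\left(p,B \right)} = B$
$N = 1$
$l{\left(U \right)} = 15 - 3 U$ ($l{\left(U \right)} = 0 + 3 \left(5 - U\right) = 0 - \left(-15 + 3 U\right) = 15 - 3 U$)
$\frac{N l{\left(2 \right)} + 64}{-40 - 4} = \frac{1 \left(15 - 6\right) + 64}{-40 - 4} = \frac{1 \left(15 - 6\right) + 64}{-44} = \left(1 \cdot 9 + 64\right) \left(- \frac{1}{44}\right) = \left(9 + 64\right) \left(- \frac{1}{44}\right) = 73 \left(- \frac{1}{44}\right) = - \frac{73}{44}$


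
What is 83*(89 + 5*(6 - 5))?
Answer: 7802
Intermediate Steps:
83*(89 + 5*(6 - 5)) = 83*(89 + 5*1) = 83*(89 + 5) = 83*94 = 7802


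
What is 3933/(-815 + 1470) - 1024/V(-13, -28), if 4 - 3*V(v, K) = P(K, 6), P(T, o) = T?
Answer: -58947/655 ≈ -89.995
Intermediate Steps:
V(v, K) = 4/3 - K/3
3933/(-815 + 1470) - 1024/V(-13, -28) = 3933/(-815 + 1470) - 1024/(4/3 - 1/3*(-28)) = 3933/655 - 1024/(4/3 + 28/3) = 3933*(1/655) - 1024/32/3 = 3933/655 - 1024*3/32 = 3933/655 - 96 = -58947/655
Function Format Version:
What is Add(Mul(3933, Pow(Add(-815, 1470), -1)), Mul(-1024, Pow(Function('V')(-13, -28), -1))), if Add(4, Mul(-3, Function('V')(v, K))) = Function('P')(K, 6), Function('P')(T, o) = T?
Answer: Rational(-58947, 655) ≈ -89.995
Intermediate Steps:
Function('V')(v, K) = Add(Rational(4, 3), Mul(Rational(-1, 3), K))
Add(Mul(3933, Pow(Add(-815, 1470), -1)), Mul(-1024, Pow(Function('V')(-13, -28), -1))) = Add(Mul(3933, Pow(Add(-815, 1470), -1)), Mul(-1024, Pow(Add(Rational(4, 3), Mul(Rational(-1, 3), -28)), -1))) = Add(Mul(3933, Pow(655, -1)), Mul(-1024, Pow(Add(Rational(4, 3), Rational(28, 3)), -1))) = Add(Mul(3933, Rational(1, 655)), Mul(-1024, Pow(Rational(32, 3), -1))) = Add(Rational(3933, 655), Mul(-1024, Rational(3, 32))) = Add(Rational(3933, 655), -96) = Rational(-58947, 655)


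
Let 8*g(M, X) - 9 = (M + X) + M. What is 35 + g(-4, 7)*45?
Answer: 80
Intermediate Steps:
g(M, X) = 9/8 + M/4 + X/8 (g(M, X) = 9/8 + ((M + X) + M)/8 = 9/8 + (X + 2*M)/8 = 9/8 + (M/4 + X/8) = 9/8 + M/4 + X/8)
35 + g(-4, 7)*45 = 35 + (9/8 + (1/4)*(-4) + (1/8)*7)*45 = 35 + (9/8 - 1 + 7/8)*45 = 35 + 1*45 = 35 + 45 = 80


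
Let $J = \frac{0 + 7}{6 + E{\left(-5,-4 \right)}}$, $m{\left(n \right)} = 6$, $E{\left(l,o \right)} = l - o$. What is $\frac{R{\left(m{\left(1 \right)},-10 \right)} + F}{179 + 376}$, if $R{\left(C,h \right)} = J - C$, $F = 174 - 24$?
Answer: $\frac{727}{2775} \approx 0.26198$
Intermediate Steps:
$F = 150$
$J = \frac{7}{5}$ ($J = \frac{0 + 7}{6 - 1} = \frac{7}{6 + \left(-5 + 4\right)} = \frac{7}{6 - 1} = \frac{7}{5} \approx 1.4$)
$R{\left(C,h \right)} = \frac{7}{5} - C$
$\frac{R{\left(m{\left(1 \right)},-10 \right)} + F}{179 + 376} = \frac{\left(\frac{7}{5} - 6\right) + 150}{179 + 376} = \frac{\left(\frac{7}{5} - 6\right) + 150}{555} = \left(- \frac{23}{5} + 150\right) \frac{1}{555} = \frac{727}{5} \cdot \frac{1}{555} = \frac{727}{2775}$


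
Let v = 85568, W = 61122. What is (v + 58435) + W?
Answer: 205125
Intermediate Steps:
(v + 58435) + W = (85568 + 58435) + 61122 = 144003 + 61122 = 205125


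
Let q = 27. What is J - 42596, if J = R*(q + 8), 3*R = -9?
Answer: -42701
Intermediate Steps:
R = -3 (R = (⅓)*(-9) = -3)
J = -105 (J = -3*(27 + 8) = -3*35 = -105)
J - 42596 = -105 - 42596 = -42701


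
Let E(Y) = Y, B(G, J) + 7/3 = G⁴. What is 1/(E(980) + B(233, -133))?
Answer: 3/8841889496 ≈ 3.3929e-10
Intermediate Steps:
B(G, J) = -7/3 + G⁴
1/(E(980) + B(233, -133)) = 1/(980 + (-7/3 + 233⁴)) = 1/(980 + (-7/3 + 2947295521)) = 1/(980 + 8841886556/3) = 1/(8841889496/3) = 3/8841889496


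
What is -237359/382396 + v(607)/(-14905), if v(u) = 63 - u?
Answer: -3329812471/5699612380 ≈ -0.58422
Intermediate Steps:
-237359/382396 + v(607)/(-14905) = -237359/382396 + (63 - 1*607)/(-14905) = -237359*1/382396 + (63 - 607)*(-1/14905) = -237359/382396 - 544*(-1/14905) = -237359/382396 + 544/14905 = -3329812471/5699612380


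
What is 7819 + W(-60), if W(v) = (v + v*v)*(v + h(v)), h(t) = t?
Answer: -416981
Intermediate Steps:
W(v) = 2*v*(v + v²) (W(v) = (v + v*v)*(v + v) = (v + v²)*(2*v) = 2*v*(v + v²))
7819 + W(-60) = 7819 + 2*(-60)²*(1 - 60) = 7819 + 2*3600*(-59) = 7819 - 424800 = -416981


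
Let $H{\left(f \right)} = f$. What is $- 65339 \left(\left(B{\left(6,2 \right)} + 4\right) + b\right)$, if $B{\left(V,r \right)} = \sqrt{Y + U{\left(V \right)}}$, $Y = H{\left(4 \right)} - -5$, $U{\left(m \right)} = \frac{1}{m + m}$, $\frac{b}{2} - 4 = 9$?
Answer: $-1960170 - \frac{65339 \sqrt{327}}{6} \approx -2.1571 \cdot 10^{6}$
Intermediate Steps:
$b = 26$ ($b = 8 + 2 \cdot 9 = 8 + 18 = 26$)
$U{\left(m \right)} = \frac{1}{2 m}$
$Y = 9$ ($Y = 4 - -5 = 4 + 5 = 9$)
$B{\left(V,r \right)} = \sqrt{9 + \frac{1}{2 V}}$
$- 65339 \left(\left(B{\left(6,2 \right)} + 4\right) + b\right) = - 65339 \left(\left(\frac{\sqrt{36 + \frac{2}{6}}}{2} + 4\right) + 26\right) = - 65339 \left(\left(\frac{\sqrt{36 + 2 \cdot \frac{1}{6}}}{2} + 4\right) + 26\right) = - 65339 \left(\left(\frac{\sqrt{36 + \frac{1}{3}}}{2} + 4\right) + 26\right) = - 65339 \left(\left(\frac{\sqrt{\frac{109}{3}}}{2} + 4\right) + 26\right) = - 65339 \left(\left(\frac{\frac{1}{3} \sqrt{327}}{2} + 4\right) + 26\right) = - 65339 \left(\left(\frac{\sqrt{327}}{6} + 4\right) + 26\right) = - 65339 \left(\left(4 + \frac{\sqrt{327}}{6}\right) + 26\right) = - 65339 \left(30 + \frac{\sqrt{327}}{6}\right) = -1960170 - \frac{65339 \sqrt{327}}{6}$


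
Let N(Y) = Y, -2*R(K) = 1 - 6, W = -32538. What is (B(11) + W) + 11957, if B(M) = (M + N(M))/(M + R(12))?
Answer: -555643/27 ≈ -20579.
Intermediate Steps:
R(K) = 5/2 (R(K) = -(1 - 6)/2 = -½*(-5) = 5/2)
B(M) = 2*M/(5/2 + M) (B(M) = (M + M)/(M + 5/2) = (2*M)/(5/2 + M) = 2*M/(5/2 + M))
(B(11) + W) + 11957 = (4*11/(5 + 2*11) - 32538) + 11957 = (4*11/(5 + 22) - 32538) + 11957 = (4*11/27 - 32538) + 11957 = (4*11*(1/27) - 32538) + 11957 = (44/27 - 32538) + 11957 = -878482/27 + 11957 = -555643/27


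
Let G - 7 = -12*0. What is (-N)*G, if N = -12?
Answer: 84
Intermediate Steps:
G = 7 (G = 7 - 12*0 = 7 - 3*0 = 7 + 0 = 7)
(-N)*G = -1*(-12)*7 = 12*7 = 84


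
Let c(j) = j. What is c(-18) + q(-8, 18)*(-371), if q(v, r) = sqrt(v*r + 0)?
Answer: -18 - 4452*I ≈ -18.0 - 4452.0*I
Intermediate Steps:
q(v, r) = sqrt(r*v) (q(v, r) = sqrt(r*v + 0) = sqrt(r*v))
c(-18) + q(-8, 18)*(-371) = -18 + sqrt(18*(-8))*(-371) = -18 + sqrt(-144)*(-371) = -18 + (12*I)*(-371) = -18 - 4452*I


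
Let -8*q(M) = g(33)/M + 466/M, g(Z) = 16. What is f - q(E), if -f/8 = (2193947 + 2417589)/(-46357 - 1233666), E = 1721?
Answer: 254274996135/8811678332 ≈ 28.857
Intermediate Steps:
q(M) = -241/(4*M) (q(M) = -(16/M + 466/M)/8 = -241/(4*M))
f = 36892288/1280023 (f = -8*(2193947 + 2417589)/(-46357 - 1233666) = -36892288/(-1280023) = -36892288*(-1)/1280023 = -8*(-4611536/1280023) = 36892288/1280023 ≈ 28.822)
f - q(E) = 36892288/1280023 - (-241)/(4*1721) = 36892288/1280023 - 1*(-241/6884) = 36892288/1280023 + 241/6884 = 254274996135/8811678332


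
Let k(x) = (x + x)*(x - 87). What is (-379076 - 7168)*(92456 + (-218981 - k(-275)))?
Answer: 125770702500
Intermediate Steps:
k(x) = 2*x*(-87 + x) (k(x) = (2*x)*(-87 + x) = 2*x*(-87 + x))
(-379076 - 7168)*(92456 + (-218981 - k(-275))) = (-379076 - 7168)*(92456 + (-218981 - 2*(-275)*(-87 - 275))) = -386244*(92456 + (-218981 - 2*(-275)*(-362))) = -386244*(92456 + (-218981 - 1*199100)) = -386244*(92456 + (-218981 - 199100)) = -386244*(92456 - 418081) = -386244*(-325625) = 125770702500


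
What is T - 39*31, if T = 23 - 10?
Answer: -1196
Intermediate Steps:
T = 13
T - 39*31 = 13 - 39*31 = 13 - 1209 = -1196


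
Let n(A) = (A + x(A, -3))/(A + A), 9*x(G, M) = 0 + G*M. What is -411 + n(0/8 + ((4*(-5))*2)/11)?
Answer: -1232/3 ≈ -410.67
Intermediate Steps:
x(G, M) = G*M/9 (x(G, M) = (0 + G*M)/9 = (G*M)/9 = G*M/9)
n(A) = ⅓ (n(A) = (A + (⅑)*A*(-3))/(A + A) = (A - A/3)/((2*A)) = (2*A/3)*(1/(2*A)) = ⅓)
-411 + n(0/8 + ((4*(-5))*2)/11) = -411 + ⅓ = -1232/3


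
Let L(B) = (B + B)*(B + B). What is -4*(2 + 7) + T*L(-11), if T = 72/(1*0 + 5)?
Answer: 34668/5 ≈ 6933.6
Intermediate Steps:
T = 72/5 (T = 72/(0 + 5) = 72/5 ≈ 14.400)
L(B) = 4*B² (L(B) = (2*B)*(2*B) = 4*B²)
-4*(2 + 7) + T*L(-11) = -4*(2 + 7) + 72*(4*(-11)²)/5 = -4*9 + 72*(4*121)/5 = -36 + (72/5)*484 = -36 + 34848/5 = 34668/5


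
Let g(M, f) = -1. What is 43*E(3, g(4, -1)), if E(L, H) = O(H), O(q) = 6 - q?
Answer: 301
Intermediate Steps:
E(L, H) = 6 - H
43*E(3, g(4, -1)) = 43*(6 - 1*(-1)) = 43*(6 + 1) = 43*7 = 301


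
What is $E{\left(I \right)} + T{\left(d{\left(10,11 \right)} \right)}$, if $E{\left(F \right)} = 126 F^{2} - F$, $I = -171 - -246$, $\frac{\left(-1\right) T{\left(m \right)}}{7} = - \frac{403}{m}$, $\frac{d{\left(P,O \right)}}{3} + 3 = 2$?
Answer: $\frac{2123204}{3} \approx 7.0774 \cdot 10^{5}$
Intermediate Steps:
$d{\left(P,O \right)} = -3$ ($d{\left(P,O \right)} = -9 + 3 \cdot 2 = -9 + 6 = -3$)
$T{\left(m \right)} = \frac{2821}{m}$ ($T{\left(m \right)} = - 7 \left(- \frac{403}{m}\right) = \frac{2821}{m}$)
$I = 75$ ($I = -171 + 246 = 75$)
$E{\left(F \right)} = - F + 126 F^{2}$
$E{\left(I \right)} + T{\left(d{\left(10,11 \right)} \right)} = 75 \left(-1 + 126 \cdot 75\right) + \frac{2821}{-3} = 75 \left(-1 + 9450\right) + 2821 \left(- \frac{1}{3}\right) = 75 \cdot 9449 - \frac{2821}{3} = 708675 - \frac{2821}{3} = \frac{2123204}{3}$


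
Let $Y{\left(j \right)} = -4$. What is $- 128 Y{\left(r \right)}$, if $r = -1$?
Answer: $512$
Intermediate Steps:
$- 128 Y{\left(r \right)} = \left(-128\right) \left(-4\right) = 512$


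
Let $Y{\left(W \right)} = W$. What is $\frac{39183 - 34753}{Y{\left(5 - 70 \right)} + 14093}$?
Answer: $\frac{2215}{7014} \approx 0.3158$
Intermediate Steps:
$\frac{39183 - 34753}{Y{\left(5 - 70 \right)} + 14093} = \frac{39183 - 34753}{\left(5 - 70\right) + 14093} = \frac{4430}{\left(5 - 70\right) + 14093} = \frac{4430}{-65 + 14093} = \frac{4430}{14028} = 4430 \cdot \frac{1}{14028} = \frac{2215}{7014}$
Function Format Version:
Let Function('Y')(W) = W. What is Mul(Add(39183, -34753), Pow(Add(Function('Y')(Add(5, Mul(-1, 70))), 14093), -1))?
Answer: Rational(2215, 7014) ≈ 0.31580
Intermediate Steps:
Mul(Add(39183, -34753), Pow(Add(Function('Y')(Add(5, Mul(-1, 70))), 14093), -1)) = Mul(Add(39183, -34753), Pow(Add(Add(5, Mul(-1, 70)), 14093), -1)) = Mul(4430, Pow(Add(Add(5, -70), 14093), -1)) = Mul(4430, Pow(Add(-65, 14093), -1)) = Mul(4430, Pow(14028, -1)) = Mul(4430, Rational(1, 14028)) = Rational(2215, 7014)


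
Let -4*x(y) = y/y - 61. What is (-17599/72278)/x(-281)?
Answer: -17599/1084170 ≈ -0.016233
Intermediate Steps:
x(y) = 15 (x(y) = -(y/y - 61)/4 = -(1 - 61)/4 = -¼*(-60) = 15)
(-17599/72278)/x(-281) = -17599/72278/15 = -17599*1/72278*(1/15) = -17599/72278*1/15 = -17599/1084170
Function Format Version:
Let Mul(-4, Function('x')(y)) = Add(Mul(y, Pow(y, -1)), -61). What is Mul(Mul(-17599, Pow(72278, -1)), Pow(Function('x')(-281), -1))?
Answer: Rational(-17599, 1084170) ≈ -0.016233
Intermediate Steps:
Function('x')(y) = 15 (Function('x')(y) = Mul(Rational(-1, 4), Add(Mul(y, Pow(y, -1)), -61)) = Mul(Rational(-1, 4), Add(1, -61)) = Mul(Rational(-1, 4), -60) = 15)
Mul(Mul(-17599, Pow(72278, -1)), Pow(Function('x')(-281), -1)) = Mul(Mul(-17599, Pow(72278, -1)), Pow(15, -1)) = Mul(Mul(-17599, Rational(1, 72278)), Rational(1, 15)) = Mul(Rational(-17599, 72278), Rational(1, 15)) = Rational(-17599, 1084170)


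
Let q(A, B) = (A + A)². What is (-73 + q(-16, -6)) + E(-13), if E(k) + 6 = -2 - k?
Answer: 956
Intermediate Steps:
E(k) = -8 - k (E(k) = -6 + (-2 - k) = -8 - k)
q(A, B) = 4*A² (q(A, B) = (2*A)² = 4*A²)
(-73 + q(-16, -6)) + E(-13) = (-73 + 4*(-16)²) + (-8 - 1*(-13)) = (-73 + 4*256) + (-8 + 13) = (-73 + 1024) + 5 = 951 + 5 = 956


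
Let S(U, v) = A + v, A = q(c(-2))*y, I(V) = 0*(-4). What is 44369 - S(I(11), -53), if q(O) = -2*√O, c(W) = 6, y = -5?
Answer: 44422 - 10*√6 ≈ 44398.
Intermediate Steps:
I(V) = 0
A = 10*√6 (A = -2*√6*(-5) = 10*√6 ≈ 24.495)
S(U, v) = v + 10*√6 (S(U, v) = 10*√6 + v = v + 10*√6)
44369 - S(I(11), -53) = 44369 - (-53 + 10*√6) = 44369 + (53 - 10*√6) = 44422 - 10*√6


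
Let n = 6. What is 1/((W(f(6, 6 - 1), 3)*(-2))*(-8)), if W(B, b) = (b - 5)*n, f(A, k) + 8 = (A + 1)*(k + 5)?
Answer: -1/192 ≈ -0.0052083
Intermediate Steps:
f(A, k) = -8 + (1 + A)*(5 + k) (f(A, k) = -8 + (A + 1)*(k + 5) = -8 + (1 + A)*(5 + k))
W(B, b) = -30 + 6*b (W(B, b) = (b - 5)*6 = (-5 + b)*6 = -30 + 6*b)
1/((W(f(6, 6 - 1), 3)*(-2))*(-8)) = 1/(((-30 + 6*3)*(-2))*(-8)) = 1/(((-30 + 18)*(-2))*(-8)) = 1/(-12*(-2)*(-8)) = 1/(24*(-8)) = 1/(-192) = -1/192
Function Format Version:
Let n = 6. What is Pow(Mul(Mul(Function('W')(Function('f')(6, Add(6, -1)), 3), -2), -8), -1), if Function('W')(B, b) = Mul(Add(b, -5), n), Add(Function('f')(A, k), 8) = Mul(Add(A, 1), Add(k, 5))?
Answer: Rational(-1, 192) ≈ -0.0052083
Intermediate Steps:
Function('f')(A, k) = Add(-8, Mul(Add(1, A), Add(5, k))) (Function('f')(A, k) = Add(-8, Mul(Add(A, 1), Add(k, 5))) = Add(-8, Mul(Add(1, A), Add(5, k))))
Function('W')(B, b) = Add(-30, Mul(6, b)) (Function('W')(B, b) = Mul(Add(b, -5), 6) = Mul(Add(-5, b), 6) = Add(-30, Mul(6, b)))
Pow(Mul(Mul(Function('W')(Function('f')(6, Add(6, -1)), 3), -2), -8), -1) = Pow(Mul(Mul(Add(-30, Mul(6, 3)), -2), -8), -1) = Pow(Mul(Mul(Add(-30, 18), -2), -8), -1) = Pow(Mul(Mul(-12, -2), -8), -1) = Pow(Mul(24, -8), -1) = Pow(-192, -1) = Rational(-1, 192)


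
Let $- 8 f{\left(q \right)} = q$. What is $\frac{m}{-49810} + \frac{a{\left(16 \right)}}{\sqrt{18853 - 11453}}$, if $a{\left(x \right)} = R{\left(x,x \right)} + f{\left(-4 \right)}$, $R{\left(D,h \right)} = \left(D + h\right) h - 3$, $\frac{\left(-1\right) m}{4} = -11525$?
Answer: $- \frac{4610}{4981} + \frac{1019 \sqrt{74}}{1480} \approx 4.9973$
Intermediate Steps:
$m = 46100$ ($m = \left(-4\right) \left(-11525\right) = 46100$)
$f{\left(q \right)} = - \frac{q}{8}$
$R{\left(D,h \right)} = -3 + h \left(D + h\right)$ ($R{\left(D,h \right)} = h \left(D + h\right) - 3 = -3 + h \left(D + h\right)$)
$a{\left(x \right)} = - \frac{5}{2} + 2 x^{2}$ ($a{\left(x \right)} = \left(-3 + x^{2} + x x\right) - - \frac{1}{2} = \left(-3 + x^{2} + x^{2}\right) + \frac{1}{2} = \left(-3 + 2 x^{2}\right) + \frac{1}{2} = - \frac{5}{2} + 2 x^{2}$)
$\frac{m}{-49810} + \frac{a{\left(16 \right)}}{\sqrt{18853 - 11453}} = \frac{46100}{-49810} + \frac{- \frac{5}{2} + 2 \cdot 16^{2}}{\sqrt{18853 - 11453}} = 46100 \left(- \frac{1}{49810}\right) + \frac{- \frac{5}{2} + 2 \cdot 256}{\sqrt{7400}} = - \frac{4610}{4981} + \frac{- \frac{5}{2} + 512}{10 \sqrt{74}} = - \frac{4610}{4981} + \frac{1019 \frac{\sqrt{74}}{740}}{2} = - \frac{4610}{4981} + \frac{1019 \sqrt{74}}{1480}$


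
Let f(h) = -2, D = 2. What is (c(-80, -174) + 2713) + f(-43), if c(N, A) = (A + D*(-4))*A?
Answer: 34379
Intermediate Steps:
c(N, A) = A*(-8 + A) (c(N, A) = (A + 2*(-4))*A = (A - 8)*A = (-8 + A)*A = A*(-8 + A))
(c(-80, -174) + 2713) + f(-43) = (-174*(-8 - 174) + 2713) - 2 = (-174*(-182) + 2713) - 2 = (31668 + 2713) - 2 = 34381 - 2 = 34379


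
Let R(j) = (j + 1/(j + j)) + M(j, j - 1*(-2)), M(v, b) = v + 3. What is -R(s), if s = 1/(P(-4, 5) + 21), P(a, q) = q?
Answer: -209/13 ≈ -16.077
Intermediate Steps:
M(v, b) = 3 + v
s = 1/26 (s = 1/(5 + 21) = 1/26 ≈ 0.038462)
R(j) = 3 + 1/(2*j) + 2*j (R(j) = (j + 1/(j + j)) + (3 + j) = (j + 1/(2*j)) + (3 + j) = 3 + 1/(2*j) + 2*j)
-R(s) = -(3 + 1/(2*(1/26)) + 2*(1/26)) = -(3 + (1/2)*26 + 1/13) = -(3 + 13 + 1/13) = -1*209/13 = -209/13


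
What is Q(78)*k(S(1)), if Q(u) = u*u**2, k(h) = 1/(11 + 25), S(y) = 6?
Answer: 13182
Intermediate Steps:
k(h) = 1/36
Q(u) = u**3
Q(78)*k(S(1)) = 78**3*(1/36) = 474552*(1/36) = 13182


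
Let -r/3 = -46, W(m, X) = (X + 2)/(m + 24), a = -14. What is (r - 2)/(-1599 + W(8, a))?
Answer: -1088/12795 ≈ -0.085033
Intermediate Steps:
W(m, X) = (2 + X)/(24 + m)
r = 138 (r = -3*(-46) = 138)
(r - 2)/(-1599 + W(8, a)) = (138 - 2)/(-1599 + (2 - 14)/(24 + 8)) = 136/(-1599 - 12/32) = 136/(-1599 + (1/32)*(-12)) = 136/(-1599 - 3/8) = 136/(-12795/8) = -8/12795*136 = -1088/12795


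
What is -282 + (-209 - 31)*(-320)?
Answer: 76518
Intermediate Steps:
-282 + (-209 - 31)*(-320) = -282 - 240*(-320) = -282 + 76800 = 76518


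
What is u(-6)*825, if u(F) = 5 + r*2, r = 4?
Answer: 10725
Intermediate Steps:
u(F) = 13 (u(F) = 5 + 4*2 = 5 + 8 = 13)
u(-6)*825 = 13*825 = 10725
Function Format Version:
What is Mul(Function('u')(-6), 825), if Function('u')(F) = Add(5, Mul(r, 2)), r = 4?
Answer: 10725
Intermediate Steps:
Function('u')(F) = 13 (Function('u')(F) = Add(5, Mul(4, 2)) = Add(5, 8) = 13)
Mul(Function('u')(-6), 825) = Mul(13, 825) = 10725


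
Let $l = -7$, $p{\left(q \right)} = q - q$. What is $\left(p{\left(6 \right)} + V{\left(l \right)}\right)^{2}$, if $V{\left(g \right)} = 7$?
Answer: $49$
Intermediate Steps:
$p{\left(q \right)} = 0$
$\left(p{\left(6 \right)} + V{\left(l \right)}\right)^{2} = \left(0 + 7\right)^{2} = 7^{2} = 49$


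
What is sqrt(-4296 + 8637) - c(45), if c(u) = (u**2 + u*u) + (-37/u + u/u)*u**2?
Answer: -4410 + sqrt(4341) ≈ -4344.1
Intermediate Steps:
c(u) = 2*u**2 + u**2*(1 - 37/u) (c(u) = (u**2 + u**2) + (-37/u + 1)*u**2 = 2*u**2 + (1 - 37/u)*u**2 = 2*u**2 + u**2*(1 - 37/u))
sqrt(-4296 + 8637) - c(45) = sqrt(-4296 + 8637) - 45*(-37 + 3*45) = sqrt(4341) - 45*(-37 + 135) = sqrt(4341) - 45*98 = sqrt(4341) - 1*4410 = sqrt(4341) - 4410 = -4410 + sqrt(4341)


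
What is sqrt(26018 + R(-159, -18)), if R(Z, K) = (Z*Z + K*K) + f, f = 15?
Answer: sqrt(51638) ≈ 227.24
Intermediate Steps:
R(Z, K) = 15 + K**2 + Z**2 (R(Z, K) = (Z*Z + K*K) + 15 = (Z**2 + K**2) + 15 = (K**2 + Z**2) + 15 = 15 + K**2 + Z**2)
sqrt(26018 + R(-159, -18)) = sqrt(26018 + (15 + (-18)**2 + (-159)**2)) = sqrt(26018 + (15 + 324 + 25281)) = sqrt(26018 + 25620) = sqrt(51638)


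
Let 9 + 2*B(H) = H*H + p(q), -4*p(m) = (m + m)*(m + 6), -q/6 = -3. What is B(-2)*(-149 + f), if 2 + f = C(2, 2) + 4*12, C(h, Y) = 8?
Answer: 20995/2 ≈ 10498.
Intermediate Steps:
q = 18 (q = -6*(-3) = 18)
p(m) = -m*(6 + m)/2 (p(m) = -(m + m)*(m + 6)/4 = -2*m*(6 + m)/4 = -m*(6 + m)/2)
B(H) = -225/2 + H**2/2 (B(H) = -9/2 + (H*H - 1/2*18*(6 + 18))/2 = -9/2 + (H**2 - 1/2*18*24)/2 = -9/2 + (H**2 - 216)/2 = -9/2 + (-216 + H**2)/2 = -9/2 + (-108 + H**2/2) = -225/2 + H**2/2)
f = 54 (f = -2 + (8 + 4*12) = -2 + (8 + 48) = -2 + 56 = 54)
B(-2)*(-149 + f) = (-225/2 + (1/2)*(-2)**2)*(-149 + 54) = (-225/2 + (1/2)*4)*(-95) = (-225/2 + 2)*(-95) = -221/2*(-95) = 20995/2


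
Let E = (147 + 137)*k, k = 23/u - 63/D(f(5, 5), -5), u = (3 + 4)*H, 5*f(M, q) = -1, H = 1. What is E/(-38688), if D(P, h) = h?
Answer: -9869/84630 ≈ -0.11661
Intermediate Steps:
f(M, q) = -1/5 (f(M, q) = (1/5)*(-1) = -1/5)
u = 7 (u = (3 + 4)*1 = 7*1 = 7)
k = 556/35 (k = 23/7 - 63/(-5) = 23*(1/7) - 63*(-1/5) = 23/7 + 63/5 = 556/35 ≈ 15.886)
E = 157904/35 (E = (147 + 137)*(556/35) = 284*(556/35) = 157904/35 ≈ 4511.5)
E/(-38688) = (157904/35)/(-38688) = (157904/35)*(-1/38688) = -9869/84630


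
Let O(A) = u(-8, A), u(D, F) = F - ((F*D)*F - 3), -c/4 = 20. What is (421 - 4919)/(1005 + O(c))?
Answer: -2249/26064 ≈ -0.086288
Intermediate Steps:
c = -80 (c = -4*20 = -80)
u(D, F) = 3 + F - D*F² (u(D, F) = F - ((D*F)*F - 3) = F - (D*F² - 3) = F - (-3 + D*F²) = F + (3 - D*F²) = 3 + F - D*F²)
O(A) = 3 + A + 8*A² (O(A) = 3 + A - 1*(-8)*A² = 3 + A + 8*A²)
(421 - 4919)/(1005 + O(c)) = (421 - 4919)/(1005 + (3 - 80 + 8*(-80)²)) = -4498/(1005 + (3 - 80 + 8*6400)) = -4498/(1005 + (3 - 80 + 51200)) = -4498/(1005 + 51123) = -4498/52128 = -4498*1/52128 = -2249/26064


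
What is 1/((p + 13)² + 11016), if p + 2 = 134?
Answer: 1/32041 ≈ 3.1210e-5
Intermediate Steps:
p = 132 (p = -2 + 134 = 132)
1/((p + 13)² + 11016) = 1/((132 + 13)² + 11016) = 1/(145² + 11016) = 1/(21025 + 11016) = 1/32041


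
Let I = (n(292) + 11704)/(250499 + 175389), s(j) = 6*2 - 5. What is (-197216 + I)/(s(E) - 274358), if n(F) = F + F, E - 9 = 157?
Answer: 2624747360/3651337459 ≈ 0.71885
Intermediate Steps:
E = 166 (E = 9 + 157 = 166)
n(F) = 2*F
s(j) = 7 (s(j) = 12 - 5 = 7)
I = 384/13309 (I = (2*292 + 11704)/(250499 + 175389) = (584 + 11704)/425888 = 12288*(1/425888) = 384/13309 ≈ 0.028853)
(-197216 + I)/(s(E) - 274358) = (-197216 + 384/13309)/(7 - 274358) = -2624747360/13309/(-274351) = -2624747360/13309*(-1/274351) = 2624747360/3651337459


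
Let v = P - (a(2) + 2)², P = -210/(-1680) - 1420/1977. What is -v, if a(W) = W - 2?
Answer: 72647/15816 ≈ 4.5933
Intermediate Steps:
a(W) = -2 + W
P = -9383/15816 (P = -210*(-1/1680) - 1420*1/1977 = ⅛ - 1420/1977 = -9383/15816 ≈ -0.59326)
v = -72647/15816 (v = -9383/15816 - ((-2 + 2) + 2)² = -9383/15816 - (0 + 2)² = -9383/15816 - 1*2² = -9383/15816 - 1*4 = -9383/15816 - 4 = -72647/15816 ≈ -4.5933)
-v = -1*(-72647/15816) = 72647/15816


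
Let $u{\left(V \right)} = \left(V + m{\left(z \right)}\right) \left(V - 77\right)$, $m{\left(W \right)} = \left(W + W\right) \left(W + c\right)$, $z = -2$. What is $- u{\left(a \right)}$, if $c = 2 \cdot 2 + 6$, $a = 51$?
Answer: $494$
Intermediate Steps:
$c = 10$ ($c = 4 + 6 = 10$)
$m{\left(W \right)} = 2 W \left(10 + W\right)$ ($m{\left(W \right)} = \left(W + W\right) \left(W + 10\right) = 2 W \left(10 + W\right)$)
$u{\left(V \right)} = \left(-77 + V\right) \left(-32 + V\right)$ ($u{\left(V \right)} = \left(V + 2 \left(-2\right) \left(10 - 2\right)\right) \left(V - 77\right) = \left(V + 2 \left(-2\right) 8\right) \left(-77 + V\right) = \left(V - 32\right) \left(-77 + V\right) = \left(-32 + V\right) \left(-77 + V\right) = \left(-77 + V\right) \left(-32 + V\right)$)
$- u{\left(a \right)} = - (2464 + 51^{2} - 5559) = - (2464 + 2601 - 5559) = \left(-1\right) \left(-494\right) = 494$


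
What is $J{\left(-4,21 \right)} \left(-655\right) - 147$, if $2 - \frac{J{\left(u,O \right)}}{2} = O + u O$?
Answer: $-85297$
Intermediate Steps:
$J{\left(u,O \right)} = 4 - 2 O - 2 O u$ ($J{\left(u,O \right)} = 4 - 2 \left(O + u O\right) = 4 - 2 \left(O + O u\right) = 4 - \left(2 O + 2 O u\right) = 4 - 2 O - 2 O u$)
$J{\left(-4,21 \right)} \left(-655\right) - 147 = \left(4 - 42 - 42 \left(-4\right)\right) \left(-655\right) - 147 = \left(4 - 42 + 168\right) \left(-655\right) - 147 = 130 \left(-655\right) - 147 = -85150 - 147 = -85297$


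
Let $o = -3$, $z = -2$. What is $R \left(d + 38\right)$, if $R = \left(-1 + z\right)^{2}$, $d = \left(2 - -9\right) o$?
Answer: $45$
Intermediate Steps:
$d = -33$ ($d = \left(2 - -9\right) \left(-3\right) = \left(2 + 9\right) \left(-3\right) = 11 \left(-3\right) = -33$)
$R = 9$ ($R = \left(-1 - 2\right)^{2} = \left(-3\right)^{2} = 9$)
$R \left(d + 38\right) = 9 \left(-33 + 38\right) = 9 \cdot 5 = 45$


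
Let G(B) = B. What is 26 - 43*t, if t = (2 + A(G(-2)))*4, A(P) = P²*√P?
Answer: -318 - 688*I*√2 ≈ -318.0 - 972.98*I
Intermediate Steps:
A(P) = P^(5/2)
t = 8 + 16*I*√2 (t = (2 + (-2)^(5/2))*4 = (2 + 4*I*√2)*4 = 8 + 16*I*√2 ≈ 8.0 + 22.627*I)
26 - 43*t = 26 - 43*(8 + 16*I*√2) = 26 + (-344 - 688*I*√2) = -318 - 688*I*√2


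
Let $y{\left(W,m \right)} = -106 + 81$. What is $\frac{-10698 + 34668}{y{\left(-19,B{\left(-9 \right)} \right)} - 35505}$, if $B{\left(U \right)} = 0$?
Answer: $- \frac{141}{209} \approx -0.67464$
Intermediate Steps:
$y{\left(W,m \right)} = -25$
$\frac{-10698 + 34668}{y{\left(-19,B{\left(-9 \right)} \right)} - 35505} = \frac{-10698 + 34668}{-25 - 35505} = \frac{23970}{-35530} = 23970 \left(- \frac{1}{35530}\right) = - \frac{141}{209}$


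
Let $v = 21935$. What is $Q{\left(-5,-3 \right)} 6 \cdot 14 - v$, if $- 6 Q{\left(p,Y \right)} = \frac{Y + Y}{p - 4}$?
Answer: $- \frac{65833}{3} \approx -21944.0$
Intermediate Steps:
$Q{\left(p,Y \right)} = - \frac{Y}{3 \left(-4 + p\right)}$ ($Q{\left(p,Y \right)} = - \frac{\left(Y + Y\right) \frac{1}{p - 4}}{6} = - \frac{2 Y \frac{1}{-4 + p}}{6} = - \frac{Y}{3 \left(-4 + p\right)}$)
$Q{\left(-5,-3 \right)} 6 \cdot 14 - v = \left(-1\right) \left(-3\right) \frac{1}{-12 + 3 \left(-5\right)} 6 \cdot 14 - 21935 = \left(-1\right) \left(-3\right) \frac{1}{-12 - 15} \cdot 6 \cdot 14 - 21935 = \left(-1\right) \left(-3\right) \frac{1}{-27} \cdot 6 \cdot 14 - 21935 = \left(-1\right) \left(-3\right) \left(- \frac{1}{27}\right) 6 \cdot 14 - 21935 = \left(- \frac{1}{9}\right) 6 \cdot 14 - 21935 = \left(- \frac{2}{3}\right) 14 - 21935 = - \frac{28}{3} - 21935 = - \frac{65833}{3}$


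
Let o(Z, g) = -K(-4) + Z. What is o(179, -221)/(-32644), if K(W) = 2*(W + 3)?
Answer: -181/32644 ≈ -0.0055447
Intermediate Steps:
K(W) = 6 + 2*W (K(W) = 2*(3 + W) = 6 + 2*W)
o(Z, g) = 2 + Z (o(Z, g) = -(6 + 2*(-4)) + Z = -(6 - 8) + Z = -1*(-2) + Z = 2 + Z)
o(179, -221)/(-32644) = (2 + 179)/(-32644) = 181*(-1/32644) = -181/32644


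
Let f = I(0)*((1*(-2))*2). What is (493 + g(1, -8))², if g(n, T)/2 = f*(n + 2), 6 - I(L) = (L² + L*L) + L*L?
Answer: 121801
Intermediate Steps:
I(L) = 6 - 3*L² (I(L) = 6 - ((L² + L*L) + L*L) = 6 - ((L² + L²) + L²) = 6 - (2*L² + L²) = 6 - 3*L²)
f = -24 (f = (6 - 3*0²)*((1*(-2))*2) = (6 - 3*0)*(-2*2) = (6 + 0)*(-4) = 6*(-4) = -24)
g(n, T) = -96 - 48*n (g(n, T) = 2*(-24*(n + 2)) = 2*(-24*(2 + n)) = 2*(-48 - 24*n) = -96 - 48*n)
(493 + g(1, -8))² = (493 + (-96 - 48*1))² = (493 + (-96 - 48))² = (493 - 144)² = 349² = 121801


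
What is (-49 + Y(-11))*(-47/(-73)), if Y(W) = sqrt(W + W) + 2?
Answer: -2209/73 + 47*I*sqrt(22)/73 ≈ -30.26 + 3.0199*I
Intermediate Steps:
Y(W) = 2 + sqrt(2)*sqrt(W) (Y(W) = sqrt(2*W) + 2 = sqrt(2)*sqrt(W) + 2 = 2 + sqrt(2)*sqrt(W))
(-49 + Y(-11))*(-47/(-73)) = (-49 + (2 + sqrt(2)*sqrt(-11)))*(-47/(-73)) = (-49 + (2 + sqrt(2)*(I*sqrt(11))))*(-47*(-1/73)) = (-49 + (2 + I*sqrt(22)))*(47/73) = (-47 + I*sqrt(22))*(47/73) = -2209/73 + 47*I*sqrt(22)/73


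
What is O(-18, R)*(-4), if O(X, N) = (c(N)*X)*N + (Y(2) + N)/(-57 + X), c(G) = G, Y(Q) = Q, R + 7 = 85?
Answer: 6570784/15 ≈ 4.3805e+5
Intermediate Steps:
R = 78 (R = -7 + 85 = 78)
O(X, N) = X*N² + (2 + N)/(-57 + X) (O(X, N) = (N*X)*N + (2 + N)/(-57 + X) = X*N² + (2 + N)/(-57 + X))
O(-18, R)*(-4) = ((2 + 78 + 78²*(-18)² - 57*(-18)*78²)/(-57 - 18))*(-4) = ((2 + 78 + 6084*324 - 57*(-18)*6084)/(-75))*(-4) = -(2 + 78 + 1971216 + 6242184)/75*(-4) = -1/75*8213480*(-4) = -1642696/15*(-4) = 6570784/15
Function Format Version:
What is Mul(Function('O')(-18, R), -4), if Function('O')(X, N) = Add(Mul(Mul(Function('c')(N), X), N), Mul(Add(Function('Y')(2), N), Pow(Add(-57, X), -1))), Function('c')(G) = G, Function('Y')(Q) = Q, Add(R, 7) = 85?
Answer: Rational(6570784, 15) ≈ 4.3805e+5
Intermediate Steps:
R = 78 (R = Add(-7, 85) = 78)
Function('O')(X, N) = Add(Mul(X, Pow(N, 2)), Mul(Pow(Add(-57, X), -1), Add(2, N))) (Function('O')(X, N) = Add(Mul(Mul(N, X), N), Mul(Add(2, N), Pow(Add(-57, X), -1))) = Add(Mul(X, Pow(N, 2)), Mul(Pow(Add(-57, X), -1), Add(2, N))))
Mul(Function('O')(-18, R), -4) = Mul(Mul(Pow(Add(-57, -18), -1), Add(2, 78, Mul(Pow(78, 2), Pow(-18, 2)), Mul(-57, -18, Pow(78, 2)))), -4) = Mul(Mul(Pow(-75, -1), Add(2, 78, Mul(6084, 324), Mul(-57, -18, 6084))), -4) = Mul(Mul(Rational(-1, 75), Add(2, 78, 1971216, 6242184)), -4) = Mul(Mul(Rational(-1, 75), 8213480), -4) = Mul(Rational(-1642696, 15), -4) = Rational(6570784, 15)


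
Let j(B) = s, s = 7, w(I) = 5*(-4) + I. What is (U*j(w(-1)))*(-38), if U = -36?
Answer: 9576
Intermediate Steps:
w(I) = -20 + I
j(B) = 7
(U*j(w(-1)))*(-38) = -36*7*(-38) = -252*(-38) = 9576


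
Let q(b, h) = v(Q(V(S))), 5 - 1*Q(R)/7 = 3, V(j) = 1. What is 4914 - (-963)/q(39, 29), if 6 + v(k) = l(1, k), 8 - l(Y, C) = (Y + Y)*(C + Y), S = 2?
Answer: 136629/28 ≈ 4879.6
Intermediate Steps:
l(Y, C) = 8 - 2*Y*(C + Y) (l(Y, C) = 8 - (Y + Y)*(C + Y) = 8 - 2*Y*(C + Y))
Q(R) = 14 (Q(R) = 35 - 7*3 = 35 - 21 = 14)
v(k) = -2*k (v(k) = -6 + (8 - 2*1**2 - 2*k*1) = -6 + (8 - 2*1 - 2*k) = -6 + (8 - 2 - 2*k) = -6 + (6 - 2*k) = -2*k)
q(b, h) = -28 (q(b, h) = -2*14 = -28)
4914 - (-963)/q(39, 29) = 4914 - (-963)/(-28) = 4914 - (-963)*(-1)/28 = 4914 - 1*963/28 = 4914 - 963/28 = 136629/28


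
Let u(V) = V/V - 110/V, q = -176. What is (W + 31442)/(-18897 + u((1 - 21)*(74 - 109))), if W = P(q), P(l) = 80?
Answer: -2206540/1322731 ≈ -1.6682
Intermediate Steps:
u(V) = 1 - 110/V
W = 80
(W + 31442)/(-18897 + u((1 - 21)*(74 - 109))) = (80 + 31442)/(-18897 + (-110 + (1 - 21)*(74 - 109))/(((1 - 21)*(74 - 109)))) = 31522/(-18897 + (-110 - 20*(-35))/((-20*(-35)))) = 31522/(-18897 + (-110 + 700)/700) = 31522/(-18897 + (1/700)*590) = 31522/(-18897 + 59/70) = 31522/(-1322731/70) = 31522*(-70/1322731) = -2206540/1322731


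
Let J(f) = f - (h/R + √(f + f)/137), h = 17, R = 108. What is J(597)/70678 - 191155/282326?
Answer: -720465241043/1077528799512 - √1194/9682886 ≈ -0.66863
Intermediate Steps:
J(f) = -17/108 + f - √2*√f/137 (J(f) = f - (17/108 + √(f + f)/137) = f - (17*(1/108) + √(2*f)*(1/137)) = f - (17/108 + (√2*√f)*(1/137)) = f - (17/108 + √2*√f/137) = f + (-17/108 - √2*√f/137) = -17/108 + f - √2*√f/137)
J(597)/70678 - 191155/282326 = (-17/108 + 597 - √2*√597/137)/70678 - 191155/282326 = (-17/108 + 597 - √1194/137)*(1/70678) - 191155*1/282326 = (64459/108 - √1194/137)*(1/70678) - 191155/282326 = (64459/7633224 - √1194/9682886) - 191155/282326 = -720465241043/1077528799512 - √1194/9682886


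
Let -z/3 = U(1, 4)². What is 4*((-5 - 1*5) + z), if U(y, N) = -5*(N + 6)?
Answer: -30040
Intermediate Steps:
U(y, N) = -30 - 5*N (U(y, N) = -5*(6 + N) = -30 - 5*N)
z = -7500 (z = -3*(-30 - 5*4)² = -3*(-30 - 20)² = -3*(-50)² = -3*2500 = -7500)
4*((-5 - 1*5) + z) = 4*((-5 - 1*5) - 7500) = 4*((-5 - 5) - 7500) = 4*(-10 - 7500) = 4*(-7510) = -30040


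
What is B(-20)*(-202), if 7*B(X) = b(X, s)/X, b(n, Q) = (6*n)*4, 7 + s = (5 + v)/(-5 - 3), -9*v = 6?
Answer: -4848/7 ≈ -692.57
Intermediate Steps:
v = -2/3 (v = -1/9*6 = -2/3 ≈ -0.66667)
s = -181/24 (s = -7 + (5 - 2/3)/(-5 - 3) = -7 + (13/3)/(-8) = -7 + (13/3)*(-1/8) = -7 - 13/24 = -181/24 ≈ -7.5417)
b(n, Q) = 24*n
B(X) = 24/7 (B(X) = ((24*X)/X)/7 = (1/7)*24 = 24/7)
B(-20)*(-202) = (24/7)*(-202) = -4848/7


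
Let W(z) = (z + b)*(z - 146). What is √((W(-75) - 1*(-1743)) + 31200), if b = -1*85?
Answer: √68303 ≈ 261.35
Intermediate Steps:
b = -85
W(z) = (-146 + z)*(-85 + z) (W(z) = (z - 85)*(z - 146) = (-85 + z)*(-146 + z) = (-146 + z)*(-85 + z))
√((W(-75) - 1*(-1743)) + 31200) = √(((12410 + (-75)² - 231*(-75)) - 1*(-1743)) + 31200) = √(((12410 + 5625 + 17325) + 1743) + 31200) = √((35360 + 1743) + 31200) = √(37103 + 31200) = √68303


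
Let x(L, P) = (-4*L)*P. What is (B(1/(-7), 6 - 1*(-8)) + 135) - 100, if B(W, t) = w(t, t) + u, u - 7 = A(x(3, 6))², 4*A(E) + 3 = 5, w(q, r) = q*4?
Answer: 393/4 ≈ 98.250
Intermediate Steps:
x(L, P) = -4*L*P
w(q, r) = 4*q
A(E) = ½ (A(E) = -¾ + (¼)*5 = -¾ + 5/4 = ½)
u = 29/4 (u = 7 + (½)² = 7 + ¼ = 29/4 ≈ 7.2500)
B(W, t) = 29/4 + 4*t (B(W, t) = 4*t + 29/4 = 29/4 + 4*t)
(B(1/(-7), 6 - 1*(-8)) + 135) - 100 = ((29/4 + 4*(6 - 1*(-8))) + 135) - 100 = ((29/4 + 4*(6 + 8)) + 135) - 100 = ((29/4 + 4*14) + 135) - 100 = ((29/4 + 56) + 135) - 100 = (253/4 + 135) - 100 = 793/4 - 100 = 393/4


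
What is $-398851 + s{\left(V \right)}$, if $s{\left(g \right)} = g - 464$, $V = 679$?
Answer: $-398636$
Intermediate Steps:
$s{\left(g \right)} = -464 + g$
$-398851 + s{\left(V \right)} = -398851 + \left(-464 + 679\right) = -398851 + 215 = -398636$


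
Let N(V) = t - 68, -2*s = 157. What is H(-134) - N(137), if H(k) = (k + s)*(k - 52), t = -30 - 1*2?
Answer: 39625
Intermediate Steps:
s = -157/2 (s = -1/2*157 = -157/2 ≈ -78.500)
t = -32 (t = -30 - 2 = -32)
N(V) = -100 (N(V) = -32 - 68 = -100)
H(k) = (-52 + k)*(-157/2 + k) (H(k) = (k - 157/2)*(k - 52) = (-157/2 + k)*(-52 + k) = (-52 + k)*(-157/2 + k))
H(-134) - N(137) = (4082 + (-134)**2 - 261/2*(-134)) - 1*(-100) = (4082 + 17956 + 17487) + 100 = 39525 + 100 = 39625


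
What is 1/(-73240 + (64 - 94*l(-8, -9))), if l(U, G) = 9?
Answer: -1/74022 ≈ -1.3510e-5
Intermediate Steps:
1/(-73240 + (64 - 94*l(-8, -9))) = 1/(-73240 + (64 - 94*9)) = 1/(-73240 + (64 - 846)) = 1/(-73240 - 782) = 1/(-74022) = -1/74022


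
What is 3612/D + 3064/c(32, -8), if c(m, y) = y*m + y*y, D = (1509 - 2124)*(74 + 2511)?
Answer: -202990171/12718200 ≈ -15.961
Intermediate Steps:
D = -1589775 (D = -615*2585 = -1589775)
c(m, y) = y**2 + m*y (c(m, y) = m*y + y**2 = y**2 + m*y)
3612/D + 3064/c(32, -8) = 3612/(-1589775) + 3064/((-8*(32 - 8))) = 3612*(-1/1589775) + 3064/((-8*24)) = -1204/529925 + 3064/(-192) = -1204/529925 + 3064*(-1/192) = -1204/529925 - 383/24 = -202990171/12718200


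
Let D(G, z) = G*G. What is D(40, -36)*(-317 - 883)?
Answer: -1920000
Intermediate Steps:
D(G, z) = G²
D(40, -36)*(-317 - 883) = 40²*(-317 - 883) = 1600*(-1200) = -1920000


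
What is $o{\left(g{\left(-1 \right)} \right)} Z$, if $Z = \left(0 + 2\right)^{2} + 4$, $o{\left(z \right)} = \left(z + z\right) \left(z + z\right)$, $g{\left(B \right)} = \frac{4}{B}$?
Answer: $512$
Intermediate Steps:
$o{\left(z \right)} = 4 z^{2}$ ($o{\left(z \right)} = 2 z 2 z = 4 z^{2}$)
$Z = 8$ ($Z = 2^{2} + 4 = 4 + 4 = 8$)
$o{\left(g{\left(-1 \right)} \right)} Z = 4 \left(\frac{4}{-1}\right)^{2} \cdot 8 = 4 \left(4 \left(-1\right)\right)^{2} \cdot 8 = 4 \left(-4\right)^{2} \cdot 8 = 4 \cdot 16 \cdot 8 = 64 \cdot 8 = 512$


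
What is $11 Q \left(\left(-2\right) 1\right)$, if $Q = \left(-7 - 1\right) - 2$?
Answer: $220$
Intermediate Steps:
$Q = -10$ ($Q = -8 - 2 = -10$)
$11 Q \left(\left(-2\right) 1\right) = 11 \left(-10\right) \left(\left(-2\right) 1\right) = \left(-110\right) \left(-2\right) = 220$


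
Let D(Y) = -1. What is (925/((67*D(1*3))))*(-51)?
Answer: 47175/67 ≈ 704.10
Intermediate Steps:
(925/((67*D(1*3))))*(-51) = (925/((67*(-1))))*(-51) = (925/(-67))*(-51) = (925*(-1/67))*(-51) = -925/67*(-51) = 47175/67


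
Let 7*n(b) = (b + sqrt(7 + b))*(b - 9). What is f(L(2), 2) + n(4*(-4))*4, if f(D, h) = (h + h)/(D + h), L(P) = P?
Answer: 1607/7 - 300*I/7 ≈ 229.57 - 42.857*I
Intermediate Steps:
f(D, h) = 2*h/(D + h) (f(D, h) = (2*h)/(D + h) = 2*h/(D + h))
n(b) = (-9 + b)*(b + sqrt(7 + b))/7 (n(b) = ((b + sqrt(7 + b))*(b - 9))/7 = ((b + sqrt(7 + b))*(-9 + b))/7 = ((-9 + b)*(b + sqrt(7 + b)))/7 = (-9 + b)*(b + sqrt(7 + b))/7)
f(L(2), 2) + n(4*(-4))*4 = 2*2/(2 + 2) + (-36*(-4)/7 - 9*sqrt(7 + 4*(-4))/7 + (4*(-4))**2/7 + (4*(-4))*sqrt(7 + 4*(-4))/7)*4 = 2*2/4 + (-9/7*(-16) - 9*sqrt(7 - 16)/7 + (1/7)*(-16)**2 + (1/7)*(-16)*sqrt(7 - 16))*4 = 2*2*(1/4) + (144/7 - 27*I/7 + (1/7)*256 + (1/7)*(-16)*sqrt(-9))*4 = 1 + (144/7 - 27*I/7 + 256/7 + (1/7)*(-16)*(3*I))*4 = 1 + (144/7 - 27*I/7 + 256/7 - 48*I/7)*4 = 1 + (400/7 - 75*I/7)*4 = 1 + (1600/7 - 300*I/7) = 1607/7 - 300*I/7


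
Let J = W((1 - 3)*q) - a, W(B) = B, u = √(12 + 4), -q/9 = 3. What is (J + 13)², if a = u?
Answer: 3969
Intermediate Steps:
q = -27 (q = -9*3 = -27)
u = 4 (u = √16 = 4)
a = 4
J = 50 (J = (1 - 3)*(-27) - 1*4 = -2*(-27) - 4 = 54 - 4 = 50)
(J + 13)² = (50 + 13)² = 63² = 3969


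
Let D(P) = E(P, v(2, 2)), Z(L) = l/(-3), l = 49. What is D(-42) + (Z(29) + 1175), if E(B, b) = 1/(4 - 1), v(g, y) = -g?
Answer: 1159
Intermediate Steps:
Z(L) = -49/3 (Z(L) = 49/(-3) = 49*(-⅓) = -49/3)
E(B, b) = ⅓ (E(B, b) = 1/3 = ⅓)
D(P) = ⅓
D(-42) + (Z(29) + 1175) = ⅓ + (-49/3 + 1175) = ⅓ + 3476/3 = 1159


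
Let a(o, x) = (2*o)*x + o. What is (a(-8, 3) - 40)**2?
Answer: 9216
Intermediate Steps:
a(o, x) = o + 2*o*x (a(o, x) = 2*o*x + o = o + 2*o*x)
(a(-8, 3) - 40)**2 = (-8*(1 + 2*3) - 40)**2 = (-8*(1 + 6) - 40)**2 = (-8*7 - 40)**2 = (-56 - 40)**2 = (-96)**2 = 9216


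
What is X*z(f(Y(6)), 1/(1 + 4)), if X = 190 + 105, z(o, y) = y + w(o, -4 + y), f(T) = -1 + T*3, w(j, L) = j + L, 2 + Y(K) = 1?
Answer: -2242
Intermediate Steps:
Y(K) = -1 (Y(K) = -2 + 1 = -1)
w(j, L) = L + j
f(T) = -1 + 3*T
z(o, y) = -4 + o + 2*y (z(o, y) = y + ((-4 + y) + o) = y + (-4 + o + y) = -4 + o + 2*y)
X = 295
X*z(f(Y(6)), 1/(1 + 4)) = 295*(-4 + (-1 + 3*(-1)) + 2/(1 + 4)) = 295*(-4 + (-1 - 3) + 2/5) = 295*(-4 - 4 + 2*(⅕)) = 295*(-4 - 4 + ⅖) = 295*(-38/5) = -2242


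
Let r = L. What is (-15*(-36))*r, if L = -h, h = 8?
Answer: -4320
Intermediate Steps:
L = -8 (L = -1*8 = -8)
r = -8
(-15*(-36))*r = -15*(-36)*(-8) = 540*(-8) = -4320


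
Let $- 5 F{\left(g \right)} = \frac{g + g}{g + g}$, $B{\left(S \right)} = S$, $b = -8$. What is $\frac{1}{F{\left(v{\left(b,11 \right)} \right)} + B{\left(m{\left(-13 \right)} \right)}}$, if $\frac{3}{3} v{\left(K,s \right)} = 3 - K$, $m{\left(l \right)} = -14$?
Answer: $- \frac{5}{71} \approx -0.070423$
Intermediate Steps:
$v{\left(K,s \right)} = 3 - K$
$F{\left(g \right)} = - \frac{1}{5}$ ($F{\left(g \right)} = - \frac{\left(g + g\right) \frac{1}{g + g}}{5} = - \frac{2 g \frac{1}{2 g}}{5} = \left(- \frac{1}{5}\right) 1 = - \frac{1}{5}$)
$\frac{1}{F{\left(v{\left(b,11 \right)} \right)} + B{\left(m{\left(-13 \right)} \right)}} = \frac{1}{- \frac{1}{5} - 14} = \frac{1}{- \frac{71}{5}} = - \frac{5}{71}$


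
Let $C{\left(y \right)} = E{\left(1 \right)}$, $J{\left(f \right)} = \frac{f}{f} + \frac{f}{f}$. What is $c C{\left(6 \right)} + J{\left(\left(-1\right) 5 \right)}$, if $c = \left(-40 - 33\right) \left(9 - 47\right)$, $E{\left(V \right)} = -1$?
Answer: $-2772$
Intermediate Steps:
$c = 2774$ ($c = \left(-73\right) \left(-38\right) = 2774$)
$J{\left(f \right)} = 2$ ($J{\left(f \right)} = 1 + 1 = 2$)
$C{\left(y \right)} = -1$
$c C{\left(6 \right)} + J{\left(\left(-1\right) 5 \right)} = 2774 \left(-1\right) + 2 = -2774 + 2 = -2772$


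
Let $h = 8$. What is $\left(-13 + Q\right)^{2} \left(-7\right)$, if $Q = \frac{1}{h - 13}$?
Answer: $- \frac{30492}{25} \approx -1219.7$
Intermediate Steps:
$Q = - \frac{1}{5}$ ($Q = \frac{1}{8 - 13} = \frac{1}{-5} = - \frac{1}{5} \approx -0.2$)
$\left(-13 + Q\right)^{2} \left(-7\right) = \left(-13 - \frac{1}{5}\right)^{2} \left(-7\right) = \left(- \frac{66}{5}\right)^{2} \left(-7\right) = \frac{4356}{25} \left(-7\right) = - \frac{30492}{25}$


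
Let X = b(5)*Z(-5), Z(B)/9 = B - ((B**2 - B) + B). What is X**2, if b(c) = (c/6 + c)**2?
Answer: 337640625/4 ≈ 8.4410e+7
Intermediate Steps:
Z(B) = -9*B**2 + 9*B (Z(B) = 9*(B - ((B**2 - B) + B)) = 9*(B - B**2) = -9*B**2 + 9*B)
b(c) = 49*c**2/36 (b(c) = (c*(1/6) + c)**2 = (c/6 + c)**2 = (7*c/6)**2 = 49*c**2/36)
X = -18375/2 (X = ((49/36)*5**2)*(9*(-5)*(1 - 1*(-5))) = ((49/36)*25)*(9*(-5)*(1 + 5)) = 1225*(9*(-5)*6)/36 = (1225/36)*(-270) = -18375/2 ≈ -9187.5)
X**2 = (-18375/2)**2 = 337640625/4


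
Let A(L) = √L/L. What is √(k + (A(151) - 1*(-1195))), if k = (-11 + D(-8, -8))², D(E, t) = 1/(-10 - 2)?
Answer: √(4326922969 + 21744*√151)/1812 ≈ 36.303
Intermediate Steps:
A(L) = L^(-½)
D(E, t) = -1/12 (D(E, t) = 1/(-12) = -1/12)
k = 17689/144 (k = (-11 - 1/12)² = (-133/12)² = 17689/144 ≈ 122.84)
√(k + (A(151) - 1*(-1195))) = √(17689/144 + (151^(-½) - 1*(-1195))) = √(17689/144 + (√151/151 + 1195)) = √(17689/144 + (1195 + √151/151)) = √(189769/144 + √151/151)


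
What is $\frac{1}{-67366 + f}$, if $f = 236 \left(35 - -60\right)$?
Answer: $- \frac{1}{44946} \approx -2.2249 \cdot 10^{-5}$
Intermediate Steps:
$f = 22420$ ($f = 236 \left(35 + 60\right) = 236 \cdot 95 = 22420$)
$\frac{1}{-67366 + f} = \frac{1}{-67366 + 22420} = \frac{1}{-44946} = - \frac{1}{44946}$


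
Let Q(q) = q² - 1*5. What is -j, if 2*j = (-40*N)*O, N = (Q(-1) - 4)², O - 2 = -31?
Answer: -37120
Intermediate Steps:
O = -29 (O = 2 - 31 = -29)
Q(q) = -5 + q² (Q(q) = q² - 5 = -5 + q²)
N = 64 (N = ((-5 + (-1)²) - 4)² = ((-5 + 1) - 4)² = (-4 - 4)² = (-8)² = 64)
j = 37120 (j = (-40*64*(-29))/2 = (-2560*(-29))/2 = (½)*74240 = 37120)
-j = -1*37120 = -37120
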